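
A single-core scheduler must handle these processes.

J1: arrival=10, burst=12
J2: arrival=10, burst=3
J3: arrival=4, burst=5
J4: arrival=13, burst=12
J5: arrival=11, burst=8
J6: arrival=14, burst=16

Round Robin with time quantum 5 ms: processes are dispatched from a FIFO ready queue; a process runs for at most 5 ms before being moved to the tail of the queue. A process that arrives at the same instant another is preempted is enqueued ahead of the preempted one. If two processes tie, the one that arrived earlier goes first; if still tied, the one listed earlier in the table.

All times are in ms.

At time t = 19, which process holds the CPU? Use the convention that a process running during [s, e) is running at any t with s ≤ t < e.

J5

Schedule: | idle 0-4 | J3 4-9 | idle 9-10 | J1 10-15 | J2 15-18 | J5 18-23 | J4 23-28 | J6 28-33 | J1 33-38 | J5 38-41 | J4 41-46 | J6 46-51 | J1 51-53 | J4 53-55 | J6 55-61 |
Completion: J1=53  J2=18  J3=9  J4=55  J5=41  J6=61
Turnaround (C−A): J1=43  J2=8  J3=5  J4=42  J5=30  J6=47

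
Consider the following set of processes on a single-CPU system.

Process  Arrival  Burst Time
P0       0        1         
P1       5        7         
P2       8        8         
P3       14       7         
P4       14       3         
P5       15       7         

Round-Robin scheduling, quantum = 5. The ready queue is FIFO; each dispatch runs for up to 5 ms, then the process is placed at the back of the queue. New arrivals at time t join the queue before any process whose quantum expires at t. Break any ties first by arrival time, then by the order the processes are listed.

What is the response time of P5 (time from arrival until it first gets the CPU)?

10

Schedule: | P0 0-1 | idle 1-5 | P1 5-10 | P2 10-15 | P1 15-17 | P3 17-22 | P4 22-25 | P5 25-30 | P2 30-33 | P3 33-35 | P5 35-37 |
Completion: P0=1  P1=17  P2=33  P3=35  P4=25  P5=37
Response(P5) = first start − arrival = 25 − 15 = 10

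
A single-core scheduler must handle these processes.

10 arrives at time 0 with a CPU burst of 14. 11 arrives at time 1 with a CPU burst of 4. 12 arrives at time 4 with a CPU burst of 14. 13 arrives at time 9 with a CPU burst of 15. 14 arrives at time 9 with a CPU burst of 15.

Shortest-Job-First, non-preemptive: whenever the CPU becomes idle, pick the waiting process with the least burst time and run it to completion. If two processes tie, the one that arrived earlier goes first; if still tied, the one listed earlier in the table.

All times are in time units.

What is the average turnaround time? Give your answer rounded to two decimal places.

Schedule: | 10 0-14 | 11 14-18 | 12 18-32 | 13 32-47 | 14 47-62 |
Completion: 10=14  11=18  12=32  13=47  14=62
Turnaround times: 10=14, 11=17, 12=28, 13=38, 14=53
Average turnaround = (14+17+28+38+53) / 5 = 150/5 = 30.00

30.00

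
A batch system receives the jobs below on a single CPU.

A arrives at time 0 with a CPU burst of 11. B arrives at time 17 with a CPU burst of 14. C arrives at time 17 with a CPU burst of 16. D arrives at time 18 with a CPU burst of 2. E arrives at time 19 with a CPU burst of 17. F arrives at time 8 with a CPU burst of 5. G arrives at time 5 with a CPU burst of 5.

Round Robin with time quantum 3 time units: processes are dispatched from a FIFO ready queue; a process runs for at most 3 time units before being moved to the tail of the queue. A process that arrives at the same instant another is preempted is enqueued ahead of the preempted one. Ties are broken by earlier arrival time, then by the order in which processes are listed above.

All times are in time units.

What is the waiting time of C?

35

Schedule: | A 0-6 | G 6-9 | A 9-12 | F 12-15 | G 15-17 | A 17-19 | F 19-21 | B 21-24 | C 24-27 | D 27-29 | E 29-32 | B 32-35 | C 35-38 | E 38-41 | B 41-44 | C 44-47 | E 47-50 | B 50-53 | C 53-56 | E 56-59 | B 59-61 | C 61-64 | E 64-67 | C 67-68 | E 68-70 |
Completion: A=19  B=61  C=68  D=29  E=70  F=21  G=17
Waiting(C) = turnaround − burst = 51 − 16 = 35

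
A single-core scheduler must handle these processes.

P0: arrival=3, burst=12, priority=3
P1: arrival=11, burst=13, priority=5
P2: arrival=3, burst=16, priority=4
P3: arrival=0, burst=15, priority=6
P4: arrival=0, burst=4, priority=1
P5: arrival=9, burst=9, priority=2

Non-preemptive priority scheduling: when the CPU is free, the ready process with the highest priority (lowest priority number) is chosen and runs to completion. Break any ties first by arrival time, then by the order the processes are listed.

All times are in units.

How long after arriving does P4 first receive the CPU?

0

Schedule: | P4 0-4 | P0 4-16 | P5 16-25 | P2 25-41 | P1 41-54 | P3 54-69 |
Completion: P0=16  P1=54  P2=41  P3=69  P4=4  P5=25
Turnaround (C−A): P0=13  P1=43  P2=38  P3=69  P4=4  P5=16
Response(P4) = first start − arrival = 0 − 0 = 0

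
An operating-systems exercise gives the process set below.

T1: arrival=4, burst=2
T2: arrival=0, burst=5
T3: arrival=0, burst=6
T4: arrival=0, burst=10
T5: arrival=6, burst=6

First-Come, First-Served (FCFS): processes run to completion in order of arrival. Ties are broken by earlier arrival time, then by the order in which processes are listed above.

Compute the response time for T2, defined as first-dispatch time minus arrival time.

0

Gantt: | T2 0-5 | T3 5-11 | T4 11-21 | T1 21-23 | T5 23-29 |
Completion: T1=23  T2=5  T3=11  T4=21  T5=29
Turnaround (C−A): T1=19  T2=5  T3=11  T4=21  T5=23
Response(T2) = first start − arrival = 0 − 0 = 0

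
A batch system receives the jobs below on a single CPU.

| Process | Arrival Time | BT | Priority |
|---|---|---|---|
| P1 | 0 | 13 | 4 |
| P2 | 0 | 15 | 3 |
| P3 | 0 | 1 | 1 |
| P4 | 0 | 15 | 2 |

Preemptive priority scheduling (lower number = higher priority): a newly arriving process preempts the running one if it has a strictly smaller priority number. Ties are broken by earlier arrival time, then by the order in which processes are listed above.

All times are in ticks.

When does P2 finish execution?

Schedule: | P3 0-1 | P4 1-16 | P2 16-31 | P1 31-44 |
Completion: P1=44  P2=31  P3=1  P4=16
Turnaround (C−A): P1=44  P2=31  P3=1  P4=16

31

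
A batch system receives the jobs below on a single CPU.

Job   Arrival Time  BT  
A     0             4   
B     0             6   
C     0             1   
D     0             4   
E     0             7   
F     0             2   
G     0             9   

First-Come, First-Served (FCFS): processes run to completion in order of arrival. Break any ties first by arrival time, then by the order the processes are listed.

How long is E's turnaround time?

Schedule: | A 0-4 | B 4-10 | C 10-11 | D 11-15 | E 15-22 | F 22-24 | G 24-33 |
Completion: A=4  B=10  C=11  D=15  E=22  F=24  G=33
Turnaround(E) = completion − arrival = 22 − 0 = 22

22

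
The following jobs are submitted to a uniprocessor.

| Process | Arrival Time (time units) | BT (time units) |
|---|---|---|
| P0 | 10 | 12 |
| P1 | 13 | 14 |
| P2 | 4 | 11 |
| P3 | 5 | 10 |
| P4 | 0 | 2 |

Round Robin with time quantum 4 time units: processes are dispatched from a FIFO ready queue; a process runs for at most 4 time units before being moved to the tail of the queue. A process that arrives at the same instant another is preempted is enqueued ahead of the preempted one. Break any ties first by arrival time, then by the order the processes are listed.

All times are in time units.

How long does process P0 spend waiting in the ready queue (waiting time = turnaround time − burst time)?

23

Schedule: | P4 0-2 | idle 2-4 | P2 4-8 | P3 8-12 | P2 12-16 | P0 16-20 | P3 20-24 | P1 24-28 | P2 28-31 | P0 31-35 | P3 35-37 | P1 37-41 | P0 41-45 | P1 45-51 |
Completion: P0=45  P1=51  P2=31  P3=37  P4=2
Turnaround (C−A): P0=35  P1=38  P2=27  P3=32  P4=2
Waiting(P0) = turnaround − burst = 35 − 12 = 23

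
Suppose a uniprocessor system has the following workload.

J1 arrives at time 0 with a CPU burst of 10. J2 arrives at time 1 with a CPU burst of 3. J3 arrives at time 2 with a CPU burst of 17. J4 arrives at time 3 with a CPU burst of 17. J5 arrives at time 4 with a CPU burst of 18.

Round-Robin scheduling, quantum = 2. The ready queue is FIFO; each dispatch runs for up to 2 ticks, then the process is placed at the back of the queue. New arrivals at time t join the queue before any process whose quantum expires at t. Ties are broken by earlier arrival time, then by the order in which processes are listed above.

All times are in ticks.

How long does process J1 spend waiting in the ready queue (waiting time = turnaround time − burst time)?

23

Gantt: | J1 0-2 | J2 2-4 | J3 4-6 | J1 6-8 | J4 8-10 | J5 10-12 | J2 12-13 | J3 13-15 | J1 15-17 | J4 17-19 | J5 19-21 | J3 21-23 | J1 23-25 | J4 25-27 | J5 27-29 | J3 29-31 | J1 31-33 | J4 33-35 | J5 35-37 | J3 37-39 | J4 39-41 | J5 41-43 | J3 43-45 | J4 45-47 | J5 47-49 | J3 49-51 | J4 51-53 | J5 53-55 | J3 55-57 | J4 57-59 | J5 59-61 | J3 61-62 | J4 62-63 | J5 63-65 |
Completion: J1=33  J2=13  J3=62  J4=63  J5=65
Waiting(J1) = turnaround − burst = 33 − 10 = 23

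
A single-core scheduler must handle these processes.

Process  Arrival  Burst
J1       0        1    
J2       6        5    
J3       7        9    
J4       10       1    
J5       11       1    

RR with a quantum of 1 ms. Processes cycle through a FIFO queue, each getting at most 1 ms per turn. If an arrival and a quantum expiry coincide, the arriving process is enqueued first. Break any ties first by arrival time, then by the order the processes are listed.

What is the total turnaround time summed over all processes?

32

Gantt: | J1 0-1 | idle 1-6 | J2 6-7 | J3 7-8 | J2 8-9 | J3 9-10 | J2 10-11 | J4 11-12 | J3 12-13 | J5 13-14 | J2 14-15 | J3 15-16 | J2 16-17 | J3 17-22 |
Completion: J1=1  J2=17  J3=22  J4=12  J5=14
Turnaround (C−A): J1=1  J2=11  J3=15  J4=2  J5=3
Turnaround = completion − arrival: J1=1, J2=11, J3=15, J4=2, J5=3
Total turnaround = 1 + 11 + 15 + 2 + 3 = 32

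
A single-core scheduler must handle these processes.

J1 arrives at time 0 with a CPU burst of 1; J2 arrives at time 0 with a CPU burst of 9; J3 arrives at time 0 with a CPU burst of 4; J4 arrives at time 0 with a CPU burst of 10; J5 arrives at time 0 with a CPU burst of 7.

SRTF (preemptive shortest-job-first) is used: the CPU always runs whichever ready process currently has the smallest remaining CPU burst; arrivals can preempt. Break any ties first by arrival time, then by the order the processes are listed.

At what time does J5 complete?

Timeline: | J1 0-1 | J3 1-5 | J5 5-12 | J2 12-21 | J4 21-31 |
Completion: J1=1  J2=21  J3=5  J4=31  J5=12
Turnaround (C−A): J1=1  J2=21  J3=5  J4=31  J5=12

12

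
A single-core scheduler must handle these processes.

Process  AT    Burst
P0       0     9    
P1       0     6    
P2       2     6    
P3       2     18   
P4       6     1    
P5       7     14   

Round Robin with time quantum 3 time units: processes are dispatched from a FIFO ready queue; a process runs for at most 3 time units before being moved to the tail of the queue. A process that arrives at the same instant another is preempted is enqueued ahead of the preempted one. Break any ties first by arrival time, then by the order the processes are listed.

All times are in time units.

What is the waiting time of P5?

Gantt: | P0 0-3 | P1 3-6 | P2 6-9 | P3 9-12 | P0 12-15 | P4 15-16 | P1 16-19 | P5 19-22 | P2 22-25 | P3 25-28 | P0 28-31 | P5 31-34 | P3 34-37 | P5 37-40 | P3 40-43 | P5 43-46 | P3 46-49 | P5 49-51 | P3 51-54 |
Completion: P0=31  P1=19  P2=25  P3=54  P4=16  P5=51
Waiting(P5) = turnaround − burst = 44 − 14 = 30

30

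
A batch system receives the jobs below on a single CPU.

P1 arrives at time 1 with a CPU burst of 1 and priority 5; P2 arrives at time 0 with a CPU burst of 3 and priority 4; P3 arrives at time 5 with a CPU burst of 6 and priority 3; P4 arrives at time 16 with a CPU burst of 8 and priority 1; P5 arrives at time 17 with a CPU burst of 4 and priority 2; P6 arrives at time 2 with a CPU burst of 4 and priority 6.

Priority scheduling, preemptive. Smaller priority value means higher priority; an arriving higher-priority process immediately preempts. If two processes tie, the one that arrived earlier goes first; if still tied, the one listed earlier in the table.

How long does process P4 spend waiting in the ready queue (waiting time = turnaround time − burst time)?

0

Timeline: | P2 0-3 | P1 3-4 | P6 4-5 | P3 5-11 | P6 11-14 | idle 14-16 | P4 16-24 | P5 24-28 |
Completion: P1=4  P2=3  P3=11  P4=24  P5=28  P6=14
Turnaround (C−A): P1=3  P2=3  P3=6  P4=8  P5=11  P6=12
Waiting(P4) = turnaround − burst = 8 − 8 = 0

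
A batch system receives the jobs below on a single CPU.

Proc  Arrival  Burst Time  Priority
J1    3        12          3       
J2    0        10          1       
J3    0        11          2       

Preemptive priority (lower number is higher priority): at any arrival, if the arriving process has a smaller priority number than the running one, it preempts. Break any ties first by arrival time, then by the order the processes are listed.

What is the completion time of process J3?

21

Gantt: | J2 0-10 | J3 10-21 | J1 21-33 |
Completion: J1=33  J2=10  J3=21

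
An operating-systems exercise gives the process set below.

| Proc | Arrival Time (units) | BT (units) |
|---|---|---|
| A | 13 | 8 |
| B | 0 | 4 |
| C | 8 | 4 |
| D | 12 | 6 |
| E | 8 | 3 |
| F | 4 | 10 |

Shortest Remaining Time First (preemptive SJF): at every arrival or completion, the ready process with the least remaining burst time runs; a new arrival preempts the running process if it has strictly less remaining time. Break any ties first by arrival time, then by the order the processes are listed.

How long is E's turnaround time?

3

Schedule: | B 0-4 | F 4-8 | E 8-11 | C 11-15 | F 15-21 | D 21-27 | A 27-35 |
Completion: A=35  B=4  C=15  D=27  E=11  F=21
Turnaround (C−A): A=22  B=4  C=7  D=15  E=3  F=17
Turnaround(E) = completion − arrival = 11 − 8 = 3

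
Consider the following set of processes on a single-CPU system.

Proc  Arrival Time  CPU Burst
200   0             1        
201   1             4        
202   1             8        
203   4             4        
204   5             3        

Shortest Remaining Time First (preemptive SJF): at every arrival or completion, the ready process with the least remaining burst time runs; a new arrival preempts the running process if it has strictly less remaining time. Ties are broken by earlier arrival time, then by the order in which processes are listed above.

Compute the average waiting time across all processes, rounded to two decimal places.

3.00

Gantt: | 200 0-1 | 201 1-5 | 204 5-8 | 203 8-12 | 202 12-20 |
Completion: 200=1  201=5  202=20  203=12  204=8
Waiting times: 200=0, 201=0, 202=11, 203=4, 204=0
Average waiting = (0+0+11+4+0) / 5 = 15/5 = 3.00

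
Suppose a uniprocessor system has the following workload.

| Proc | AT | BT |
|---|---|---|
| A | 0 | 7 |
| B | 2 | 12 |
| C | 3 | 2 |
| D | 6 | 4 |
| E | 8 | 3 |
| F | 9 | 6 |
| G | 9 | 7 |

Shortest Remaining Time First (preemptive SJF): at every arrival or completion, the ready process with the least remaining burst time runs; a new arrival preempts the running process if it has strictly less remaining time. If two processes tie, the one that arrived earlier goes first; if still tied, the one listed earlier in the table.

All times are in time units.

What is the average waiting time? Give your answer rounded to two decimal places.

8.00

Gantt: | A 0-3 | C 3-5 | A 5-9 | E 9-12 | D 12-16 | F 16-22 | G 22-29 | B 29-41 |
Completion: A=9  B=41  C=5  D=16  E=12  F=22  G=29
Turnaround (C−A): A=9  B=39  C=2  D=10  E=4  F=13  G=20
Waiting times: A=2, B=27, C=0, D=6, E=1, F=7, G=13
Average waiting = (2+27+0+6+1+7+13) / 7 = 56/7 = 8.00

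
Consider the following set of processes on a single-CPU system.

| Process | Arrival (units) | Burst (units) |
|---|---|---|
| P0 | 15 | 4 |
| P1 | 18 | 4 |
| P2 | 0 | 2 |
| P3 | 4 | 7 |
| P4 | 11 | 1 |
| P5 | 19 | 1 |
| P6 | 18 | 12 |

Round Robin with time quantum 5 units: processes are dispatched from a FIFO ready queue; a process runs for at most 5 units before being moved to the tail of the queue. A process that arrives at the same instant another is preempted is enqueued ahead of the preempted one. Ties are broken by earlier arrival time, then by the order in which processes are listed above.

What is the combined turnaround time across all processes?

47

Timeline: | P2 0-2 | idle 2-4 | P3 4-11 | P4 11-12 | idle 12-15 | P0 15-19 | P1 19-23 | P6 23-28 | P5 28-29 | P6 29-36 |
Completion: P0=19  P1=23  P2=2  P3=11  P4=12  P5=29  P6=36
Turnaround = completion − arrival: P0=4, P1=5, P2=2, P3=7, P4=1, P5=10, P6=18
Total turnaround = 4 + 5 + 2 + 7 + 1 + 10 + 18 = 47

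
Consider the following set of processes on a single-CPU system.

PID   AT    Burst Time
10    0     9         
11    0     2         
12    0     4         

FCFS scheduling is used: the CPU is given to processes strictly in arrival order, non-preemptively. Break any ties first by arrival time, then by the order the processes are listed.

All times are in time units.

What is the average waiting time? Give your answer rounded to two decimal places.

6.67

Timeline: | 10 0-9 | 11 9-11 | 12 11-15 |
Completion: 10=9  11=11  12=15
Turnaround (C−A): 10=9  11=11  12=15
Waiting times: 10=0, 11=9, 12=11
Average waiting = (0+9+11) / 3 = 20/3 = 6.67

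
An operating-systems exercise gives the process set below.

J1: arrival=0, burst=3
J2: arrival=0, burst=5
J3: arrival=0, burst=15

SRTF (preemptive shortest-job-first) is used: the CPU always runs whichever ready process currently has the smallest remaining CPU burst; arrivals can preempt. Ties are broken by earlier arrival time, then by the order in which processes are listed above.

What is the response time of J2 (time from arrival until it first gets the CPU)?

Timeline: | J1 0-3 | J2 3-8 | J3 8-23 |
Completion: J1=3  J2=8  J3=23
Response(J2) = first start − arrival = 3 − 0 = 3

3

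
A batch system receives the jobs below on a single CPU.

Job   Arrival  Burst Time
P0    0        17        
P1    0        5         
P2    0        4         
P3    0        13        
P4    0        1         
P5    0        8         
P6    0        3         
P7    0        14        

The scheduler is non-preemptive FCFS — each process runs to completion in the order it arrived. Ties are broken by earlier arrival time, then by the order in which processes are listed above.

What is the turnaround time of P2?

26

Timeline: | P0 0-17 | P1 17-22 | P2 22-26 | P3 26-39 | P4 39-40 | P5 40-48 | P6 48-51 | P7 51-65 |
Completion: P0=17  P1=22  P2=26  P3=39  P4=40  P5=48  P6=51  P7=65
Turnaround (C−A): P0=17  P1=22  P2=26  P3=39  P4=40  P5=48  P6=51  P7=65
Turnaround(P2) = completion − arrival = 26 − 0 = 26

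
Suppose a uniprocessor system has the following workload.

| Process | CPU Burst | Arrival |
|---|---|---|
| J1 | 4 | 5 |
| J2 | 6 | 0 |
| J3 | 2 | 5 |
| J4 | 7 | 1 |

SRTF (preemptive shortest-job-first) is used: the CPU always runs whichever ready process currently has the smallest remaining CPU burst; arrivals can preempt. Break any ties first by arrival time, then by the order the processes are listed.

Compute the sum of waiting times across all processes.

15

Gantt: | J2 0-6 | J3 6-8 | J1 8-12 | J4 12-19 |
Completion: J1=12  J2=6  J3=8  J4=19
Turnaround (C−A): J1=7  J2=6  J3=3  J4=18
Waiting = turnaround − burst: J1=3, J2=0, J3=1, J4=11
Total waiting = 3 + 0 + 1 + 11 = 15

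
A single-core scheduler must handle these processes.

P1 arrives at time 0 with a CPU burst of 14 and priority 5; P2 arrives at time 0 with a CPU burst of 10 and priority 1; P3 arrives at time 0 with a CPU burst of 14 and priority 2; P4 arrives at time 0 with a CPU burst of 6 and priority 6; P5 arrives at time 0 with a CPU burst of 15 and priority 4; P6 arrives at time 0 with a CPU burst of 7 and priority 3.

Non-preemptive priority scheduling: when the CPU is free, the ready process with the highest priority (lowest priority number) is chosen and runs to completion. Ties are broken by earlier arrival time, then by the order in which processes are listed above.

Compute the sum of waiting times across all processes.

171

Schedule: | P2 0-10 | P3 10-24 | P6 24-31 | P5 31-46 | P1 46-60 | P4 60-66 |
Completion: P1=60  P2=10  P3=24  P4=66  P5=46  P6=31
Turnaround (C−A): P1=60  P2=10  P3=24  P4=66  P5=46  P6=31
Waiting = turnaround − burst: P1=46, P2=0, P3=10, P4=60, P5=31, P6=24
Total waiting = 46 + 0 + 10 + 60 + 31 + 24 = 171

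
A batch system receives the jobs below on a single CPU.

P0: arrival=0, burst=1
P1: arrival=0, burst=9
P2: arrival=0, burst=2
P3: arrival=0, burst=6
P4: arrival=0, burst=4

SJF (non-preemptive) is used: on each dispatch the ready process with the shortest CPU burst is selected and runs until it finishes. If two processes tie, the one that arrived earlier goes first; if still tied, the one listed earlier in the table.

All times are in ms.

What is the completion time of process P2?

Gantt: | P0 0-1 | P2 1-3 | P4 3-7 | P3 7-13 | P1 13-22 |
Completion: P0=1  P1=22  P2=3  P3=13  P4=7

3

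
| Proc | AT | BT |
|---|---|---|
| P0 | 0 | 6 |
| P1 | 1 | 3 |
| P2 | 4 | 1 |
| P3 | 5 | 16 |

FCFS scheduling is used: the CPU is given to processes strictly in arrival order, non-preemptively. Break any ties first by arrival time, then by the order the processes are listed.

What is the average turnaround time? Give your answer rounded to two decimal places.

Schedule: | P0 0-6 | P1 6-9 | P2 9-10 | P3 10-26 |
Completion: P0=6  P1=9  P2=10  P3=26
Turnaround times: P0=6, P1=8, P2=6, P3=21
Average turnaround = (6+8+6+21) / 4 = 41/4 = 10.25

10.25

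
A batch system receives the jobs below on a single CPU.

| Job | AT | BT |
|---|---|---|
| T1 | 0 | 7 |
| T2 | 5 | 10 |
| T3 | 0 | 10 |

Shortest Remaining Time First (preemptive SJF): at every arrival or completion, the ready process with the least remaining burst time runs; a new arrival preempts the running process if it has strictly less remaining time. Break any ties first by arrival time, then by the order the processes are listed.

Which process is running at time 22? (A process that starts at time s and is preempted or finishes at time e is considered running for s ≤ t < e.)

T2

Timeline: | T1 0-7 | T3 7-17 | T2 17-27 |
Completion: T1=7  T2=27  T3=17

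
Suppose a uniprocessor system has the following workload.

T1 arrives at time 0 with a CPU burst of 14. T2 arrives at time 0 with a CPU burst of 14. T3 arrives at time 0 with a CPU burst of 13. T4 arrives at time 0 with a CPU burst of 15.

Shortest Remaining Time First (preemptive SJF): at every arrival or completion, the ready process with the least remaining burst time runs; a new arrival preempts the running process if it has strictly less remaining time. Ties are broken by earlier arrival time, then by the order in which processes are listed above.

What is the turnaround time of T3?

13

Schedule: | T3 0-13 | T1 13-27 | T2 27-41 | T4 41-56 |
Completion: T1=27  T2=41  T3=13  T4=56
Turnaround(T3) = completion − arrival = 13 − 0 = 13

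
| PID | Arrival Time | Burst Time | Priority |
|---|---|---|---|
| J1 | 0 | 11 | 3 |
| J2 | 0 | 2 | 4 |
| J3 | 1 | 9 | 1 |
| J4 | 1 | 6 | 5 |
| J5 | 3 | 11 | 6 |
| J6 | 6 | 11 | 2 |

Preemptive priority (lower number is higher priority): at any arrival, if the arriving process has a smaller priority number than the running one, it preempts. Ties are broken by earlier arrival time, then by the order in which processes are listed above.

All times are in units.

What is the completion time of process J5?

50

Gantt: | J1 0-1 | J3 1-10 | J6 10-21 | J1 21-31 | J2 31-33 | J4 33-39 | J5 39-50 |
Completion: J1=31  J2=33  J3=10  J4=39  J5=50  J6=21
Turnaround (C−A): J1=31  J2=33  J3=9  J4=38  J5=47  J6=15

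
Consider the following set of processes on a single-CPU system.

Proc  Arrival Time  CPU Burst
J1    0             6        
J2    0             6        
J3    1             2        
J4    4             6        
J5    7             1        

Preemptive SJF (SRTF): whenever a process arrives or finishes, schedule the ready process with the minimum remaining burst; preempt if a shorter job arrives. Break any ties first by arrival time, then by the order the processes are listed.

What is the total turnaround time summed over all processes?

Schedule: | J1 0-1 | J3 1-3 | J1 3-8 | J5 8-9 | J2 9-15 | J4 15-21 |
Completion: J1=8  J2=15  J3=3  J4=21  J5=9
Turnaround (C−A): J1=8  J2=15  J3=2  J4=17  J5=2
Turnaround = completion − arrival: J1=8, J2=15, J3=2, J4=17, J5=2
Total turnaround = 8 + 15 + 2 + 17 + 2 = 44

44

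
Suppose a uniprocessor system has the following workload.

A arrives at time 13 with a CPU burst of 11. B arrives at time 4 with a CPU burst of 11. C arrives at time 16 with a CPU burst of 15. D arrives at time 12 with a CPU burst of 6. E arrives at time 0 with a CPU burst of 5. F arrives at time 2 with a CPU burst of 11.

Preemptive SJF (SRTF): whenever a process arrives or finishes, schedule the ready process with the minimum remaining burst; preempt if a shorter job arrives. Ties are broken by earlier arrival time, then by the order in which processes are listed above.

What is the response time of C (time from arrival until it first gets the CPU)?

Timeline: | E 0-5 | F 5-16 | D 16-22 | B 22-33 | A 33-44 | C 44-59 |
Completion: A=44  B=33  C=59  D=22  E=5  F=16
Response(C) = first start − arrival = 44 − 16 = 28

28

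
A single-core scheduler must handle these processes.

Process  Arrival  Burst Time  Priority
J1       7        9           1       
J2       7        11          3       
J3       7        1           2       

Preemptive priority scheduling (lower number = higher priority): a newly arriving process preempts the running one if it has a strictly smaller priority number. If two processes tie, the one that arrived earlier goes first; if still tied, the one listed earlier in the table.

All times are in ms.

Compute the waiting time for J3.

9

Schedule: | idle 0-7 | J1 7-16 | J3 16-17 | J2 17-28 |
Completion: J1=16  J2=28  J3=17
Waiting(J3) = turnaround − burst = 10 − 1 = 9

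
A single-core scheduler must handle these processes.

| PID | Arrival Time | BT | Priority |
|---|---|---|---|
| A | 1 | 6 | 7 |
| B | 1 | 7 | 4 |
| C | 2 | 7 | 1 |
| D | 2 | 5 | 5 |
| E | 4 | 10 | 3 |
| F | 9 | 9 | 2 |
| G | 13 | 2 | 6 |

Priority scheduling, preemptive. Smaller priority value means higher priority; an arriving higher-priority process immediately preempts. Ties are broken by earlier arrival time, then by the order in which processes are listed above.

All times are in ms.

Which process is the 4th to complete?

B

Timeline: | idle 0-1 | B 1-2 | C 2-9 | F 9-18 | E 18-28 | B 28-34 | D 34-39 | G 39-41 | A 41-47 |
Completion: A=47  B=34  C=9  D=39  E=28  F=18  G=41
Turnaround (C−A): A=46  B=33  C=7  D=37  E=24  F=9  G=28
Finish order: C → F → E → B → D → G → A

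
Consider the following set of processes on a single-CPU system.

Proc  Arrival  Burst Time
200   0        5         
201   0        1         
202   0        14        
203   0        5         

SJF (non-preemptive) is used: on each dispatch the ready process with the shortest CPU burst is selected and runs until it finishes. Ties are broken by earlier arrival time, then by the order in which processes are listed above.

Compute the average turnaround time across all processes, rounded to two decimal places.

Gantt: | 201 0-1 | 200 1-6 | 203 6-11 | 202 11-25 |
Completion: 200=6  201=1  202=25  203=11
Turnaround (C−A): 200=6  201=1  202=25  203=11
Turnaround times: 200=6, 201=1, 202=25, 203=11
Average turnaround = (6+1+25+11) / 4 = 43/4 = 10.75

10.75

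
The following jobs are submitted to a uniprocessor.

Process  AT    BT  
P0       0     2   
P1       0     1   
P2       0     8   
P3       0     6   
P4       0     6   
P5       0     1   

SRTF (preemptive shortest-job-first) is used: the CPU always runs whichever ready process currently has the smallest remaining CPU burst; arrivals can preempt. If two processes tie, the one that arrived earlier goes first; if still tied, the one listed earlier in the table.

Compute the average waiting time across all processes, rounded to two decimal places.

5.50

Timeline: | P1 0-1 | P5 1-2 | P0 2-4 | P3 4-10 | P4 10-16 | P2 16-24 |
Completion: P0=4  P1=1  P2=24  P3=10  P4=16  P5=2
Waiting times: P0=2, P1=0, P2=16, P3=4, P4=10, P5=1
Average waiting = (2+0+16+4+10+1) / 6 = 33/6 = 5.50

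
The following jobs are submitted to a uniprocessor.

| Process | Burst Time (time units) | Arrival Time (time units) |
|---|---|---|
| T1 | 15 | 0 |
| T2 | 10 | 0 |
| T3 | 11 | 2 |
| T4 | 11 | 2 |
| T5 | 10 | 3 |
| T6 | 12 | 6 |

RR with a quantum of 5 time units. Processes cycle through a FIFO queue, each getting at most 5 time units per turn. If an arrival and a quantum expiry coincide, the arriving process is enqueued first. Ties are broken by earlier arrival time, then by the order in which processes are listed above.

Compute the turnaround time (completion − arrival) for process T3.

64

Timeline: | T1 0-5 | T2 5-10 | T3 10-15 | T4 15-20 | T5 20-25 | T1 25-30 | T6 30-35 | T2 35-40 | T3 40-45 | T4 45-50 | T5 50-55 | T1 55-60 | T6 60-65 | T3 65-66 | T4 66-67 | T6 67-69 |
Completion: T1=60  T2=40  T3=66  T4=67  T5=55  T6=69
Turnaround (C−A): T1=60  T2=40  T3=64  T4=65  T5=52  T6=63
Turnaround(T3) = completion − arrival = 66 − 2 = 64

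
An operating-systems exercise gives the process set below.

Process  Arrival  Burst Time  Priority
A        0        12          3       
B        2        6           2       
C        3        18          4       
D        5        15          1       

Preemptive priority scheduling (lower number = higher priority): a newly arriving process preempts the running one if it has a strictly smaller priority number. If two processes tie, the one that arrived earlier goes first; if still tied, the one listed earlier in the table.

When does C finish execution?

Schedule: | A 0-2 | B 2-5 | D 5-20 | B 20-23 | A 23-33 | C 33-51 |
Completion: A=33  B=23  C=51  D=20

51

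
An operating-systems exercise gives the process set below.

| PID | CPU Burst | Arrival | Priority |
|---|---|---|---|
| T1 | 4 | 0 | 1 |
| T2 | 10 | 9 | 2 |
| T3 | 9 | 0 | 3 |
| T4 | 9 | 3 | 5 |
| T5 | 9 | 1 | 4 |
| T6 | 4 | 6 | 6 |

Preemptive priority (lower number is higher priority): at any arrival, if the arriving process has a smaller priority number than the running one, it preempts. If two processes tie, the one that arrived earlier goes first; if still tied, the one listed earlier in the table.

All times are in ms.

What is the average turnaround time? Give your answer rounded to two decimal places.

Timeline: | T1 0-4 | T3 4-9 | T2 9-19 | T3 19-23 | T5 23-32 | T4 32-41 | T6 41-45 |
Completion: T1=4  T2=19  T3=23  T4=41  T5=32  T6=45
Turnaround (C−A): T1=4  T2=10  T3=23  T4=38  T5=31  T6=39
Turnaround times: T1=4, T2=10, T3=23, T4=38, T5=31, T6=39
Average turnaround = (4+10+23+38+31+39) / 6 = 145/6 = 24.17

24.17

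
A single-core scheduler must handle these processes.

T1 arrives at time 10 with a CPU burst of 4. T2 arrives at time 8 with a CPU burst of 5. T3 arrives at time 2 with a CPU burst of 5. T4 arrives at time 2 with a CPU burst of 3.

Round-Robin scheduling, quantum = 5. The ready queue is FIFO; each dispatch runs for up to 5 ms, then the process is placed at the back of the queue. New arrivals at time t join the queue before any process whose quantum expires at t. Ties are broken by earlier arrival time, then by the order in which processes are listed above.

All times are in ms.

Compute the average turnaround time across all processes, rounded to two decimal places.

7.25

Schedule: | idle 0-2 | T3 2-7 | T4 7-10 | T2 10-15 | T1 15-19 |
Completion: T1=19  T2=15  T3=7  T4=10
Turnaround (C−A): T1=9  T2=7  T3=5  T4=8
Turnaround times: T1=9, T2=7, T3=5, T4=8
Average turnaround = (9+7+5+8) / 4 = 29/4 = 7.25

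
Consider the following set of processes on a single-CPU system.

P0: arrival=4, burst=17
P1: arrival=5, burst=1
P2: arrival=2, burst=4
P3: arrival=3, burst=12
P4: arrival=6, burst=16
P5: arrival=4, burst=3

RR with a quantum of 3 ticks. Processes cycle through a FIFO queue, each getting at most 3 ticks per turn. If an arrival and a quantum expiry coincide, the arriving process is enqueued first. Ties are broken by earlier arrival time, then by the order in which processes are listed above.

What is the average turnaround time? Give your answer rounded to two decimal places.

28.33

Schedule: | idle 0-2 | P2 2-5 | P3 5-8 | P0 8-11 | P5 11-14 | P1 14-15 | P2 15-16 | P4 16-19 | P3 19-22 | P0 22-25 | P4 25-28 | P3 28-31 | P0 31-34 | P4 34-37 | P3 37-40 | P0 40-43 | P4 43-46 | P0 46-49 | P4 49-52 | P0 52-54 | P4 54-55 |
Completion: P0=54  P1=15  P2=16  P3=40  P4=55  P5=14
Turnaround times: P0=50, P1=10, P2=14, P3=37, P4=49, P5=10
Average turnaround = (50+10+14+37+49+10) / 6 = 170/6 = 28.33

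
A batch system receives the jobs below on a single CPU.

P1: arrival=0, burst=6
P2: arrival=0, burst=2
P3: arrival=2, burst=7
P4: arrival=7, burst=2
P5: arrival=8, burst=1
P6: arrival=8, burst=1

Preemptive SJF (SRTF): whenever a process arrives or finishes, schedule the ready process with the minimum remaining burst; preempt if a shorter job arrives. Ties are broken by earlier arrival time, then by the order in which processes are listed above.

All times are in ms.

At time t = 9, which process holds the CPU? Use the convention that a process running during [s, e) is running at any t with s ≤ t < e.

Timeline: | P2 0-2 | P1 2-8 | P5 8-9 | P6 9-10 | P4 10-12 | P3 12-19 |
Completion: P1=8  P2=2  P3=19  P4=12  P5=9  P6=10

P6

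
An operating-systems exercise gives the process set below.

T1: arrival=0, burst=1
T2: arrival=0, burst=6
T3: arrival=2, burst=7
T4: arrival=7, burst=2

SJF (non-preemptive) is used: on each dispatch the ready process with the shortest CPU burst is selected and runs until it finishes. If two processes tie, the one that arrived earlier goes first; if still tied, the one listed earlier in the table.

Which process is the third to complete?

T4

Gantt: | T1 0-1 | T2 1-7 | T4 7-9 | T3 9-16 |
Completion: T1=1  T2=7  T3=16  T4=9
Turnaround (C−A): T1=1  T2=7  T3=14  T4=2
Finish order: T1 → T2 → T4 → T3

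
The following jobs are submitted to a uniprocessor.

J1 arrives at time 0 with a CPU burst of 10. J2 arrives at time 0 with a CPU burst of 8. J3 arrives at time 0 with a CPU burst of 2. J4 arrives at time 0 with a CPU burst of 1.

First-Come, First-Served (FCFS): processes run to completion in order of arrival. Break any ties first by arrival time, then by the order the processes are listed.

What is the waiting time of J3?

18

Gantt: | J1 0-10 | J2 10-18 | J3 18-20 | J4 20-21 |
Completion: J1=10  J2=18  J3=20  J4=21
Turnaround (C−A): J1=10  J2=18  J3=20  J4=21
Waiting(J3) = turnaround − burst = 20 − 2 = 18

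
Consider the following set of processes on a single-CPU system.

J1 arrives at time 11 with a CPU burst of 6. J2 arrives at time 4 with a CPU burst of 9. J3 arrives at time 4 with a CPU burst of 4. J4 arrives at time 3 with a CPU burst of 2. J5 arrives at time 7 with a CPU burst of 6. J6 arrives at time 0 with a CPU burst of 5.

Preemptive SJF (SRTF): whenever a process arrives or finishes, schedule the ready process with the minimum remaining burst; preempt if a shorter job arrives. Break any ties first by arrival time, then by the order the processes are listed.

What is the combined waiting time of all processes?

Timeline: | J6 0-5 | J4 5-7 | J3 7-11 | J5 11-17 | J1 17-23 | J2 23-32 |
Completion: J1=23  J2=32  J3=11  J4=7  J5=17  J6=5
Turnaround (C−A): J1=12  J2=28  J3=7  J4=4  J5=10  J6=5
Waiting = turnaround − burst: J1=6, J2=19, J3=3, J4=2, J5=4, J6=0
Total waiting = 6 + 19 + 3 + 2 + 4 + 0 = 34

34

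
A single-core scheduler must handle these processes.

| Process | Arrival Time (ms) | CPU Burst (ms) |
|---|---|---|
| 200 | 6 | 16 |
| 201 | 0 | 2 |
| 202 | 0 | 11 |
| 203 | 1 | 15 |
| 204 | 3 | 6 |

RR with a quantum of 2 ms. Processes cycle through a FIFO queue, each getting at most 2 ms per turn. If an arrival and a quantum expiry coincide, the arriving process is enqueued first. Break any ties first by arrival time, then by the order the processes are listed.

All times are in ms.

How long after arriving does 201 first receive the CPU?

Gantt: | 201 0-2 | 202 2-4 | 203 4-6 | 204 6-8 | 202 8-10 | 200 10-12 | 203 12-14 | 204 14-16 | 202 16-18 | 200 18-20 | 203 20-22 | 204 22-24 | 202 24-26 | 200 26-28 | 203 28-30 | 202 30-32 | 200 32-34 | 203 34-36 | 202 36-37 | 200 37-39 | 203 39-41 | 200 41-43 | 203 43-45 | 200 45-47 | 203 47-48 | 200 48-50 |
Completion: 200=50  201=2  202=37  203=48  204=24
Turnaround (C−A): 200=44  201=2  202=37  203=47  204=21
Response(201) = first start − arrival = 0 − 0 = 0

0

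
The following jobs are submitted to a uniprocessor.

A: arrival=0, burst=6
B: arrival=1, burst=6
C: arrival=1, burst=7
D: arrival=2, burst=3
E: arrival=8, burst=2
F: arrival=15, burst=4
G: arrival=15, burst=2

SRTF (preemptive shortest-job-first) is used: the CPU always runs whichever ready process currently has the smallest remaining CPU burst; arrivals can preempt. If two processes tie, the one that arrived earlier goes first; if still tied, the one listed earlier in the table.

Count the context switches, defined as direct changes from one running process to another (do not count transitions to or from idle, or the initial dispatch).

Gantt: | A 0-2 | D 2-5 | A 5-9 | E 9-11 | B 11-17 | G 17-19 | F 19-23 | C 23-30 |
Completion: A=9  B=17  C=30  D=5  E=11  F=23  G=19

7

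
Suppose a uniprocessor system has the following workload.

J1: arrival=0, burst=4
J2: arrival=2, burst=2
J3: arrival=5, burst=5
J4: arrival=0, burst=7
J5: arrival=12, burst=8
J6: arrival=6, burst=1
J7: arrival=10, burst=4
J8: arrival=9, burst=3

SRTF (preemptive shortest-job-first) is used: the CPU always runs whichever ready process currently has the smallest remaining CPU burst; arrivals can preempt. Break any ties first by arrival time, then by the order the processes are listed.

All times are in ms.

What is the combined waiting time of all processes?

45

Schedule: | J1 0-4 | J2 4-6 | J6 6-7 | J3 7-12 | J8 12-15 | J7 15-19 | J4 19-26 | J5 26-34 |
Completion: J1=4  J2=6  J3=12  J4=26  J5=34  J6=7  J7=19  J8=15
Waiting = turnaround − burst: J1=0, J2=2, J3=2, J4=19, J5=14, J6=0, J7=5, J8=3
Total waiting = 0 + 2 + 2 + 19 + 14 + 0 + 5 + 3 = 45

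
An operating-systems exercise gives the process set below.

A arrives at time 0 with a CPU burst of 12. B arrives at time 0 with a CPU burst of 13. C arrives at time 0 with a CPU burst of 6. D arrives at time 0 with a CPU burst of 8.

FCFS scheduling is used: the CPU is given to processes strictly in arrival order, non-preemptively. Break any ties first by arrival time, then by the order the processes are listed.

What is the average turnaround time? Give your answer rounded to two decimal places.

Gantt: | A 0-12 | B 12-25 | C 25-31 | D 31-39 |
Completion: A=12  B=25  C=31  D=39
Turnaround times: A=12, B=25, C=31, D=39
Average turnaround = (12+25+31+39) / 4 = 107/4 = 26.75

26.75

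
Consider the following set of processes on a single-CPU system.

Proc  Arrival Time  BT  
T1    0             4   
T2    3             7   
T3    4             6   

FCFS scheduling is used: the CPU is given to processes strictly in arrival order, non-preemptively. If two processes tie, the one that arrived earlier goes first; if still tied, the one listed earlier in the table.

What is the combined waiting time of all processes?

Gantt: | T1 0-4 | T2 4-11 | T3 11-17 |
Completion: T1=4  T2=11  T3=17
Turnaround (C−A): T1=4  T2=8  T3=13
Waiting = turnaround − burst: T1=0, T2=1, T3=7
Total waiting = 0 + 1 + 7 = 8

8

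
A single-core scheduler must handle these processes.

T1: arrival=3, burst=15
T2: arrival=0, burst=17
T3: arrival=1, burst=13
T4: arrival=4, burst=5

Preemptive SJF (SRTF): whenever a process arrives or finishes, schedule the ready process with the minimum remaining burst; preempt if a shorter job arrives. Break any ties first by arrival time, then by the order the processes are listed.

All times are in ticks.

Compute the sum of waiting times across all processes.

Timeline: | T2 0-1 | T3 1-4 | T4 4-9 | T3 9-19 | T1 19-34 | T2 34-50 |
Completion: T1=34  T2=50  T3=19  T4=9
Waiting = turnaround − burst: T1=16, T2=33, T3=5, T4=0
Total waiting = 16 + 33 + 5 + 0 = 54

54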